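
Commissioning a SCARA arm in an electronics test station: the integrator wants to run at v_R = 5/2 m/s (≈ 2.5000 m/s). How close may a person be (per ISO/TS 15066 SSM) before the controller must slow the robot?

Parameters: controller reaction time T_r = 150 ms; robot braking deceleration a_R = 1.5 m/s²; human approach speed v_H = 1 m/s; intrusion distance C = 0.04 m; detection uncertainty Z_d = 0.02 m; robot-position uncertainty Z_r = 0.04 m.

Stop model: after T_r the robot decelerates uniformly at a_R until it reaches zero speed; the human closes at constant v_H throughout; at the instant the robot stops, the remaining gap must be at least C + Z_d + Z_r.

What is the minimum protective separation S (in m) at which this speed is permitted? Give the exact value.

stop time T_s = (5/2)/(3/2) = 1.6667 s
reaction-phase robot travel = 2.5000·0.1500 = 0.3750 m
braking distance = 2.5000²/(2·1.5000) = 2.0833 m
person approaches 1.0000·(0.1500+1.6667) = 1.8167 m
residual clearance needed = 0.0400+0.0200+0.0400 = 0.1000 m
S_min ≈ 0.3750+2.0833+1.8167+0.1000  ⇒  S_min = 35/8 m

S_min = 35/8 m = 4.3750 m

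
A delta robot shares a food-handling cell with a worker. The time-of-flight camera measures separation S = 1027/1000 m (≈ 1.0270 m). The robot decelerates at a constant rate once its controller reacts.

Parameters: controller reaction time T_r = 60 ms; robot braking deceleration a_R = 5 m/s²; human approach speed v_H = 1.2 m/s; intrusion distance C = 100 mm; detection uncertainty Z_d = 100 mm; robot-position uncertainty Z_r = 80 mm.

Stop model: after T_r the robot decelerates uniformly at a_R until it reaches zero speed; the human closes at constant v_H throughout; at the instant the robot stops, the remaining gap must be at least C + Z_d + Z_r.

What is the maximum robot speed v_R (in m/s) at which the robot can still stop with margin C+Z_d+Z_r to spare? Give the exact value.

v_R_max = 3/2 m/s = 1.5000 m/s

at the boundary: (1/10)·v² + (3/10)·v + (-27/40) = 0
  disc = (3/10)² − 4·(1/10)·(-27/40) = 9/25 ; √disc = 3/5
  v_R = (−(3/10) + 3/5) / (2·(1/10)) = 3/2 m/s
check:
braking lasts T_s = (3/2)/5 = 0.3000 s
reaction-phase robot travel = 1.5000·0.0600 = 0.0900 m
robot covers 1.5000·0.3000 − ½·5.0000·0.3000² = 0.2250 m while stopping
human over T_r+T_s: 1.2000·(0.0600+0.3000) = 0.4320 m
C+Z_d+Z_r = 0.1000+0.1000+0.0800 = 0.2800 m
sum ≈ 0.0900+0.2250+0.4320+0.2800 ≈ 1.0270 m = S ✓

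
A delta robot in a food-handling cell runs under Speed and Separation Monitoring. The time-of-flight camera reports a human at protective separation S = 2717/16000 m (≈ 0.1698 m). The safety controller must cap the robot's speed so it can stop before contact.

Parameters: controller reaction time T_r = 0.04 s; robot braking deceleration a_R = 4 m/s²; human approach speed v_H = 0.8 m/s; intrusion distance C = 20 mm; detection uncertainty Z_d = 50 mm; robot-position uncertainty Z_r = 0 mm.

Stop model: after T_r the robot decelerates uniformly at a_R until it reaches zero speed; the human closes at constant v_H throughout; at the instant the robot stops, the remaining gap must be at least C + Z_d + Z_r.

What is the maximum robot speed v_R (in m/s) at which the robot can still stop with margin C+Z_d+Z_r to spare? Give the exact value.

collect terms ⇒ (1/8)·v_R² + (6/25)·v_R + (-217/3200) = 0
  disc = (6/25)² − 4·(1/8)·(-217/3200) = 14641/160000 ; √disc = 121/400
  v_R = (−(6/25) + 121/400) / (2·(1/8)) = 1/4 m/s
check:
T_s = v_R/a_R = (1/4)/4 = 0.0625 s
robot in T_r: 0.2500·0.0400 = 0.0100 m
robot covers 0.2500·0.0625 − ½·4.0000·0.0625² = 0.0078 m while stopping
person approaches 0.8000·(0.0400+0.0625) = 0.0820 m
C+Z_d+Z_r = 0.0200+0.0500+0.0000 = 0.0700 m
sum ≈ 0.0100+0.0078+0.0820+0.0700 ≈ 0.1698 m = S ✓

v_R_max = 1/4 m/s = 0.2500 m/s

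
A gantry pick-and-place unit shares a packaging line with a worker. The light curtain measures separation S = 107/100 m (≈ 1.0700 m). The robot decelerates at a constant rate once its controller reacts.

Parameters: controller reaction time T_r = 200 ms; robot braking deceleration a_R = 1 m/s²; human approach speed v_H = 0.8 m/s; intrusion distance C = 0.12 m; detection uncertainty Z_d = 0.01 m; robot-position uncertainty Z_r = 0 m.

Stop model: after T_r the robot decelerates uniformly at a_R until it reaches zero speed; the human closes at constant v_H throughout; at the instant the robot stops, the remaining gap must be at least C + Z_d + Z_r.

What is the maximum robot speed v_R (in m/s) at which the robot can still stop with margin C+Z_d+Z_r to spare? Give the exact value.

v_R_max = 3/5 m/s = 0.6000 m/s

quadratic (1/2)·v² + (1)·v + (-39/50) = 0
  disc = (1)² − 4·(1/2)·(-39/50) = 64/25 ; √disc = 8/5
  v_R = (−(1) + 8/5) / (2·(1/2)) = 3/5 m/s
check:
braking lasts T_s = (3/5)/1 = 0.6000 s
robot in T_r: 0.6000·0.2000 = 0.1200 m
robot covers 0.6000·0.6000 − ½·1.0000·0.6000² = 0.1800 m while stopping
person approaches 0.8000·(0.2000+0.6000) = 0.6400 m
residual clearance needed = 0.1200+0.0100+0.0000 = 0.1300 m
sum ≈ 0.1200+0.1800+0.6400+0.1300 ≈ 1.0700 m = S ✓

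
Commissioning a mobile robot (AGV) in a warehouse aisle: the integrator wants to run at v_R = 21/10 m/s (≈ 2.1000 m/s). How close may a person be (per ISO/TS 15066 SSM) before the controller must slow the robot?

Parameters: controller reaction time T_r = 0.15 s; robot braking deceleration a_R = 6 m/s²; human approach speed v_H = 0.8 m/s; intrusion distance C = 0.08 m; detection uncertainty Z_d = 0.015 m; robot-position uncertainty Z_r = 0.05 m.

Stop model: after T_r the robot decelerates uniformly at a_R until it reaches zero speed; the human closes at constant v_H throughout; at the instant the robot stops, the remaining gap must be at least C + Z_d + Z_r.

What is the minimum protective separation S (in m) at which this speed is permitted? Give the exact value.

S_min = 491/400 m = 1.2275 m

stop time T_s = (21/10)/6 = 0.3500 s
robot covers v_R·T_r = 2.1000·0.1500 = 0.3150 m before braking
braking distance = 2.1000²/(2·6.0000) = 0.3675 m
human over T_r+T_s: 0.8000·(0.1500+0.3500) = 0.4000 m
margins: 0.0800+0.0150+0.0500 = 0.1450 m
S_min ≈ 0.3150+0.3675+0.4000+0.1450  ⇒  S_min = 491/400 m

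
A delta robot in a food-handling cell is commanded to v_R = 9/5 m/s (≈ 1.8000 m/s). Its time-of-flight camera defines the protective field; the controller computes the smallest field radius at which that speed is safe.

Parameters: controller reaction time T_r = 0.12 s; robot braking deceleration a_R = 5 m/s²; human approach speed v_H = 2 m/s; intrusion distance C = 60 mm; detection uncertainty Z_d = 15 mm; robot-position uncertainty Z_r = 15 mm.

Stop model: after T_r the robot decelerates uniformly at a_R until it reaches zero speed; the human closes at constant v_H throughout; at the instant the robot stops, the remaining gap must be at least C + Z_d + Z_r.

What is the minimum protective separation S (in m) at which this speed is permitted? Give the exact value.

stop time T_s = (9/5)/5 = 0.3600 s
reaction-phase robot travel = 1.8000·0.1200 = 0.2160 m
braking distance = 1.8000²/(2·5.0000) = 0.3240 m
person approaches 2.0000·(0.1200+0.3600) = 0.9600 m
C+Z_d+Z_r = 0.0600+0.0150+0.0150 = 0.0900 m
S_min ≈ 0.2160+0.3240+0.9600+0.0900  ⇒  S_min = 159/100 m

S_min = 159/100 m = 1.5900 m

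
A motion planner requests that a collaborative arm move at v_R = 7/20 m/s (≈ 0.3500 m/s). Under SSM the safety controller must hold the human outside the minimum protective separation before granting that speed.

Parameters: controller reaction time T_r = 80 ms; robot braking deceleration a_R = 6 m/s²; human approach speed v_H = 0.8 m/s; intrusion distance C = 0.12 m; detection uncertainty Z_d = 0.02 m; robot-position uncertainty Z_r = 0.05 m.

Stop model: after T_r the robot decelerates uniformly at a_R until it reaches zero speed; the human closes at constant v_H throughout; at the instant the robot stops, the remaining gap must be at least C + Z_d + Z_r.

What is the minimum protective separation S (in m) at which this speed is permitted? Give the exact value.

stop time T_s = (7/20)/6 = 0.0583 s
reaction-phase robot travel = 0.3500·0.0800 = 0.0280 m
robot covers 0.3500·0.0583 − ½·6.0000·0.0583² = 0.0102 m while stopping
human over T_r+T_s: 0.8000·(0.0800+0.0583) = 0.1107 m
residual clearance needed = 0.1200+0.0200+0.0500 = 0.1900 m
S_min ≈ 0.0280+0.0102+0.1107+0.1900  ⇒  S_min = 2711/8000 m

S_min = 2711/8000 m = 0.3389 m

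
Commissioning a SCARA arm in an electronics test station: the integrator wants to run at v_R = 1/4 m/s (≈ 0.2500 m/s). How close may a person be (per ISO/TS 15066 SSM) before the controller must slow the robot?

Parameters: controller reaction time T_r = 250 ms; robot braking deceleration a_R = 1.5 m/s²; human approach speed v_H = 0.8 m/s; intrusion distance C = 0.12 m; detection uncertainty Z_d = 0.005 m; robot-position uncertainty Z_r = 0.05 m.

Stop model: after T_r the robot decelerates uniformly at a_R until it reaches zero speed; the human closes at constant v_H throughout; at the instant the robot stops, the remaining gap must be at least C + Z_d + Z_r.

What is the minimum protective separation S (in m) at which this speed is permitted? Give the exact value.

braking lasts T_s = (1/4)/(3/2) = 0.1667 s
robot in T_r: 0.2500·0.2500 = 0.0625 m
robot under decel: 0.2500²/(2·1.5000) = 0.0208 m
human closes 0.8000·0.4167 = 0.3333 m
C+Z_d+Z_r = 0.1200+0.0050+0.0500 = 0.1750 m
S_min ≈ 0.0625+0.0208+0.3333+0.1750  ⇒  S_min = 71/120 m

S_min = 71/120 m = 0.5917 m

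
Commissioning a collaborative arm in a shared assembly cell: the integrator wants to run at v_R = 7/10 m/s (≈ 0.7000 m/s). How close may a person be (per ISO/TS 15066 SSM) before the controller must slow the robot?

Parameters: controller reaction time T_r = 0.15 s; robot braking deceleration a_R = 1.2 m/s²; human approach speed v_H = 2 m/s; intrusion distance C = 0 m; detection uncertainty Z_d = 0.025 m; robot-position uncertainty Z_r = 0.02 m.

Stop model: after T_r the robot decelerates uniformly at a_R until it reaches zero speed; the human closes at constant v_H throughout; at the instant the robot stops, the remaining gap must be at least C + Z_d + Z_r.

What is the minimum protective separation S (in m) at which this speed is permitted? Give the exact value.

stop time T_s = (7/10)/(6/5) = 0.5833 s
reaction-phase robot travel = 0.7000·0.1500 = 0.1050 m
robot under decel: 0.7000²/(2·1.2000) = 0.2042 m
human over T_r+T_s: 2.0000·(0.1500+0.5833) = 1.4667 m
residual clearance needed = 0.0000+0.0250+0.0200 = 0.0450 m
S_min ≈ 0.1050+0.2042+1.4667+0.0450  ⇒  S_min = 437/240 m

S_min = 437/240 m = 1.8208 m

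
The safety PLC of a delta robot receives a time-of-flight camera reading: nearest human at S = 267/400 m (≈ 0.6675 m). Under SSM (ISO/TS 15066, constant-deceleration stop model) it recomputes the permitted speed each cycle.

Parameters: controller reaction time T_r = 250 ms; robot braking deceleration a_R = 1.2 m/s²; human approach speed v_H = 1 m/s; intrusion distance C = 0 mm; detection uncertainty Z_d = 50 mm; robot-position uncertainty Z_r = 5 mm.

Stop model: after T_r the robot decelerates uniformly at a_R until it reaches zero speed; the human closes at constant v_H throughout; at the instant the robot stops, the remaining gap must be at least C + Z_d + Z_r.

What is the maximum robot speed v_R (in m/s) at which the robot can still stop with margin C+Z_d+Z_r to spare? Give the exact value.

v_R_max = 3/10 m/s = 0.3000 m/s

quadratic (5/12)·v² + (13/12)·v + (-29/80) = 0
  disc = (13/12)² − 4·(5/12)·(-29/80) = 16/9 ; √disc = 4/3
  v_R = (−(13/12) + 4/3) / (2·(5/12)) = 3/10 m/s
check:
braking lasts T_s = (3/10)/(6/5) = 0.2500 s
reaction-phase robot travel = 0.3000·0.2500 = 0.0750 m
robot under decel: 0.3000²/(2·1.2000) = 0.0375 m
person approaches 1.0000·(0.2500+0.2500) = 0.5000 m
C+Z_d+Z_r = 0.0000+0.0500+0.0050 = 0.0550 m
sum ≈ 0.0750+0.0375+0.5000+0.0550 ≈ 0.6675 m = S ✓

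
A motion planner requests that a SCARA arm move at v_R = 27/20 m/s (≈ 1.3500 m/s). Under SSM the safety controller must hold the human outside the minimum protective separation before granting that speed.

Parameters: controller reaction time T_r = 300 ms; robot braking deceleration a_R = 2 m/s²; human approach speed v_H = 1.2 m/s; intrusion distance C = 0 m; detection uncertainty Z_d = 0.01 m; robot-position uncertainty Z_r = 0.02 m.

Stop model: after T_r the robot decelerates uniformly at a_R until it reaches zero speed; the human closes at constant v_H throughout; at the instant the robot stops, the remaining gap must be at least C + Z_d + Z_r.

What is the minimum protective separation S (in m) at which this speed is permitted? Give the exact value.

stop time T_s = (27/20)/2 = 0.6750 s
robot covers v_R·T_r = 1.3500·0.3000 = 0.4050 m before braking
braking distance = 1.3500²/(2·2.0000) = 0.4556 m
human closes 1.2000·0.9750 = 1.1700 m
margins: 0.0000+0.0100+0.0200 = 0.0300 m
S_min ≈ 0.4050+0.4556+1.1700+0.0300  ⇒  S_min = 3297/1600 m

S_min = 3297/1600 m = 2.0606 m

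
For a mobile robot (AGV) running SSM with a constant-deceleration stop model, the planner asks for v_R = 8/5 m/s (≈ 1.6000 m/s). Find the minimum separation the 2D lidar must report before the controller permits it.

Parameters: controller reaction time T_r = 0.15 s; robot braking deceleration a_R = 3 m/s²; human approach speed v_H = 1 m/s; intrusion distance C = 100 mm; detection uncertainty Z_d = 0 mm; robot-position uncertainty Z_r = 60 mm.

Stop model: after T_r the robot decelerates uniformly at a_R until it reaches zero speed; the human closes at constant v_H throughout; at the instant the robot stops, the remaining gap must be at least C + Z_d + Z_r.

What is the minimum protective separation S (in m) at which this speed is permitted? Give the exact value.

T_s = v_R/a_R = (8/5)/3 = 0.5333 s
robot covers v_R·T_r = 1.6000·0.1500 = 0.2400 m before braking
braking distance = 1.6000²/(2·3.0000) = 0.4267 m
human over T_r+T_s: 1.0000·(0.1500+0.5333) = 0.6833 m
residual clearance needed = 0.1000+0.0000+0.0600 = 0.1600 m
S_min ≈ 0.2400+0.4267+0.6833+0.1600  ⇒  S_min = 151/100 m

S_min = 151/100 m = 1.5100 m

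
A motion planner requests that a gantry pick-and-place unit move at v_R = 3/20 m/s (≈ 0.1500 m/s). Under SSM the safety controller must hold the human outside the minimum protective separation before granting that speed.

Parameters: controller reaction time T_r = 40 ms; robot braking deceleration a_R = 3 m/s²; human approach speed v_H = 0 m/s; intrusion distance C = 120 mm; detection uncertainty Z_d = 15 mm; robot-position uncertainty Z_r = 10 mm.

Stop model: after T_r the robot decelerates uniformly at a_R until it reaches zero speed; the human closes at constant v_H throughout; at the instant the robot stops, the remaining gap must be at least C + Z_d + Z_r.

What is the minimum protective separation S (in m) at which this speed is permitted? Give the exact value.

braking lasts T_s = (3/20)/3 = 0.0500 s
reaction-phase robot travel = 0.1500·0.0400 = 0.0060 m
braking distance = 0.1500²/(2·3.0000) = 0.0037 m
human over T_r+T_s: 0.0000·(0.0400+0.0500) = 0.0000 m
margins: 0.1200+0.0150+0.0100 = 0.1450 m
S_min ≈ 0.0060+0.0037+0.0000+0.1450  ⇒  S_min = 619/4000 m

S_min = 619/4000 m = 0.1547 m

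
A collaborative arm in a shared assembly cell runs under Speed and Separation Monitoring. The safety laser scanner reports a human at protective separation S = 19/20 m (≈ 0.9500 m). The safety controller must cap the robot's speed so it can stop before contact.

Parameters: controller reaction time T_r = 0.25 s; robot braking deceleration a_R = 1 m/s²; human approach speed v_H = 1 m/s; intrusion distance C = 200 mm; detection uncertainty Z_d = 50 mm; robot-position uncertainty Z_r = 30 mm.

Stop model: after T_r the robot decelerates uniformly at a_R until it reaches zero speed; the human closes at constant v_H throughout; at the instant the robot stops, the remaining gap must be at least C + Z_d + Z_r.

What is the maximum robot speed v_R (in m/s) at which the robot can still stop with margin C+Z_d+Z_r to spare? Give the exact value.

v_R_max = 3/10 m/s = 0.3000 m/s

quadratic (1/2)·v² + (5/4)·v + (-21/50) = 0
  disc = (5/4)² − 4·(1/2)·(-21/50) = 961/400 ; √disc = 31/20
  v_R = (−(5/4) + 31/20) / (2·(1/2)) = 3/10 m/s
check:
stop time T_s = (3/10)/1 = 0.3000 s
robot in T_r: 0.3000·0.2500 = 0.0750 m
robot under decel: 0.3000²/(2·1.0000) = 0.0450 m
human over T_r+T_s: 1.0000·(0.2500+0.3000) = 0.5500 m
C+Z_d+Z_r = 0.2000+0.0500+0.0300 = 0.2800 m
sum ≈ 0.0750+0.0450+0.5500+0.2800 ≈ 0.9500 m = S ✓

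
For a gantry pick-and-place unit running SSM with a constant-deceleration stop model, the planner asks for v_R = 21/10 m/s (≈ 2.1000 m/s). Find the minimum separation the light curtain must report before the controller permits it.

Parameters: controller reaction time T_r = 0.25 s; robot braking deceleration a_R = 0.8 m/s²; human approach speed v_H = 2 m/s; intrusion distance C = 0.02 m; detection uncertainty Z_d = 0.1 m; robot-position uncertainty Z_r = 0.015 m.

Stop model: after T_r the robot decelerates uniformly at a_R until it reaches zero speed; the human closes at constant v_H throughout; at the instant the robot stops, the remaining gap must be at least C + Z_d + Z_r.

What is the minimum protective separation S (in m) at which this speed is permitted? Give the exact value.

S_min = 7333/800 m = 9.1662 m

T_s = v_R/a_R = (21/10)/(4/5) = 2.6250 s
robot covers v_R·T_r = 2.1000·0.2500 = 0.5250 m before braking
robot under decel: 2.1000²/(2·0.8000) = 2.7563 m
person approaches 2.0000·(0.2500+2.6250) = 5.7500 m
C+Z_d+Z_r = 0.0200+0.1000+0.0150 = 0.1350 m
S_min ≈ 0.5250+2.7563+5.7500+0.1350  ⇒  S_min = 7333/800 m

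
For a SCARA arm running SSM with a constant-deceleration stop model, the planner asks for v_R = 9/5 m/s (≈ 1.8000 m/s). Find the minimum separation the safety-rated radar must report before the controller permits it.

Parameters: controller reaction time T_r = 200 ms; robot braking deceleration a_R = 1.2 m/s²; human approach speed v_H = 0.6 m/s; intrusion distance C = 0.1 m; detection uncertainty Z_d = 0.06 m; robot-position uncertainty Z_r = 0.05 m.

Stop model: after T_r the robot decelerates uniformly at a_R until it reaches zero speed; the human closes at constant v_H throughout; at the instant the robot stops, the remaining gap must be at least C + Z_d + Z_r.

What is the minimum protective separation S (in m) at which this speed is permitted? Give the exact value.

S_min = 147/50 m = 2.9400 m

braking lasts T_s = (9/5)/(6/5) = 1.5000 s
robot in T_r: 1.8000·0.2000 = 0.3600 m
braking distance = 1.8000²/(2·1.2000) = 1.3500 m
human over T_r+T_s: 0.6000·(0.2000+1.5000) = 1.0200 m
residual clearance needed = 0.1000+0.0600+0.0500 = 0.2100 m
S_min ≈ 0.3600+1.3500+1.0200+0.2100  ⇒  S_min = 147/50 m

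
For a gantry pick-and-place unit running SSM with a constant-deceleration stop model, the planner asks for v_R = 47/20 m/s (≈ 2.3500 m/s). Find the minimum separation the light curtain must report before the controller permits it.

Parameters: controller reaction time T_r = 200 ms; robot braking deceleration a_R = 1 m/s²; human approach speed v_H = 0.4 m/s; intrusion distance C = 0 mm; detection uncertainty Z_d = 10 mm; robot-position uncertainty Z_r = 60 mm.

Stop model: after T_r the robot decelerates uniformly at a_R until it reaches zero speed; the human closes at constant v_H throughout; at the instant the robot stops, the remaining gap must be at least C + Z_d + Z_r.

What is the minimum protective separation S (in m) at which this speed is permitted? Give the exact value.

stop time T_s = (47/20)/1 = 2.3500 s
robot covers v_R·T_r = 2.3500·0.2000 = 0.4700 m before braking
robot covers 2.3500·2.3500 − ½·1.0000·2.3500² = 2.7612 m while stopping
human over T_r+T_s: 0.4000·(0.2000+2.3500) = 1.0200 m
C+Z_d+Z_r = 0.0000+0.0100+0.0600 = 0.0700 m
S_min ≈ 0.4700+2.7612+1.0200+0.0700  ⇒  S_min = 3457/800 m

S_min = 3457/800 m = 4.3213 m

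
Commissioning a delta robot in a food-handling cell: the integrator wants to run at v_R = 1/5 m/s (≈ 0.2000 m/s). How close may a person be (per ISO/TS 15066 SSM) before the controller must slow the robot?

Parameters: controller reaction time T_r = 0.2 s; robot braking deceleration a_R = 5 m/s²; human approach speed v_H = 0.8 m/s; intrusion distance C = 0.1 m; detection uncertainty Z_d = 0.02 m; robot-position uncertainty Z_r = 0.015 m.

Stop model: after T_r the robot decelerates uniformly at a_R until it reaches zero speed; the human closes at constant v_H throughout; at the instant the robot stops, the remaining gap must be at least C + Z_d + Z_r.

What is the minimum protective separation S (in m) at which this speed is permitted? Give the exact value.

S_min = 371/1000 m = 0.3710 m

braking lasts T_s = (1/5)/5 = 0.0400 s
robot covers v_R·T_r = 0.2000·0.2000 = 0.0400 m before braking
robot covers 0.2000·0.0400 − ½·5.0000·0.0400² = 0.0040 m while stopping
human closes 0.8000·0.2400 = 0.1920 m
C+Z_d+Z_r = 0.1000+0.0200+0.0150 = 0.1350 m
S_min ≈ 0.0400+0.0040+0.1920+0.1350  ⇒  S_min = 371/1000 m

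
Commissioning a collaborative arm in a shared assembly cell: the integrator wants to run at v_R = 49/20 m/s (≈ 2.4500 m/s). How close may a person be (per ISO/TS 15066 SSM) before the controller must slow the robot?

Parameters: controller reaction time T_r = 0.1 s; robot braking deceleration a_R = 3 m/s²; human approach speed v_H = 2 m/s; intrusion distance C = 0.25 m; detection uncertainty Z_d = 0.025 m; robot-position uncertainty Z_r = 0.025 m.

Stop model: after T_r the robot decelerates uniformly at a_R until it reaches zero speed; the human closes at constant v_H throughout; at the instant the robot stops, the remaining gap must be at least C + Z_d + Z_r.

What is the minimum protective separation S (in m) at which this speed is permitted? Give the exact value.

S_min = 2703/800 m = 3.3788 m

braking lasts T_s = (49/20)/3 = 0.8167 s
reaction-phase robot travel = 2.4500·0.1000 = 0.2450 m
robot under decel: 2.4500²/(2·3.0000) = 1.0004 m
human over T_r+T_s: 2.0000·(0.1000+0.8167) = 1.8333 m
margins: 0.2500+0.0250+0.0250 = 0.3000 m
S_min ≈ 0.2450+1.0004+1.8333+0.3000  ⇒  S_min = 2703/800 m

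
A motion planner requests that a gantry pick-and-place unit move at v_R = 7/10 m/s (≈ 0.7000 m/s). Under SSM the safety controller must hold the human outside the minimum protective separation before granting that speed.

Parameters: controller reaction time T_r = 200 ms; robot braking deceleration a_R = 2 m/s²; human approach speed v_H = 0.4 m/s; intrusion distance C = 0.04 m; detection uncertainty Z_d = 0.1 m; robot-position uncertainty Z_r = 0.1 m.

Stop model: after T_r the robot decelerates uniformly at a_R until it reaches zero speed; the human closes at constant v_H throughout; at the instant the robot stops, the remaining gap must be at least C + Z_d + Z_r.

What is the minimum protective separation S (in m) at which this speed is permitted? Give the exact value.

braking lasts T_s = (7/10)/2 = 0.3500 s
reaction-phase robot travel = 0.7000·0.2000 = 0.1400 m
braking distance = 0.7000²/(2·2.0000) = 0.1225 m
person approaches 0.4000·(0.2000+0.3500) = 0.2200 m
residual clearance needed = 0.0400+0.1000+0.1000 = 0.2400 m
S_min ≈ 0.1400+0.1225+0.2200+0.2400  ⇒  S_min = 289/400 m

S_min = 289/400 m = 0.7225 m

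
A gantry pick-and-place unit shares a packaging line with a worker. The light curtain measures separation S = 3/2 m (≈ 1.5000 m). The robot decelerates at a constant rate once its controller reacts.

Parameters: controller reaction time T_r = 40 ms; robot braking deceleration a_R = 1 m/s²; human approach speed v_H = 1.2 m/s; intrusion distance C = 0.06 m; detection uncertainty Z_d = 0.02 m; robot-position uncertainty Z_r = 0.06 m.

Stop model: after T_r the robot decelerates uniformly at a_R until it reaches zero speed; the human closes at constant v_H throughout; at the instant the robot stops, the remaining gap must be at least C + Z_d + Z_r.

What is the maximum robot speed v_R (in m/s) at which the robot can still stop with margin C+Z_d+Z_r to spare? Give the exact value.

collect terms ⇒ (1/2)·v_R² + (31/25)·v_R + (-164/125) = 0
  disc = (31/25)² − 4·(1/2)·(-164/125) = 2601/625 ; √disc = 51/25
  v_R = (−(31/25) + 51/25) / (2·(1/2)) = 4/5 m/s
check:
stop time T_s = (4/5)/1 = 0.8000 s
reaction-phase robot travel = 0.8000·0.0400 = 0.0320 m
robot covers 0.8000·0.8000 − ½·1.0000·0.8000² = 0.3200 m while stopping
human over T_r+T_s: 1.2000·(0.0400+0.8000) = 1.0080 m
C+Z_d+Z_r = 0.0600+0.0200+0.0600 = 0.1400 m
sum ≈ 0.0320+0.3200+1.0080+0.1400 ≈ 1.5000 m = S ✓

v_R_max = 4/5 m/s = 0.8000 m/s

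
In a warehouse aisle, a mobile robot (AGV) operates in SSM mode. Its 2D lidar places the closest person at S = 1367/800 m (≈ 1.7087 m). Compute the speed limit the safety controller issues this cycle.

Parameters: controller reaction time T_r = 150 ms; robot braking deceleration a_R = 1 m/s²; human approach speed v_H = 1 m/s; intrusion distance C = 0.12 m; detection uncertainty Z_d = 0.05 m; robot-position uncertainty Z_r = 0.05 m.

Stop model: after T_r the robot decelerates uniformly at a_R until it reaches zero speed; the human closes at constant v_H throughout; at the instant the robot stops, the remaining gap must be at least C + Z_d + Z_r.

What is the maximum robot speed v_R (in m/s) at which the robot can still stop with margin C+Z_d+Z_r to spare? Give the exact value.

at the boundary: (1/2)·v² + (23/20)·v + (-1071/800) = 0
  disc = (23/20)² − 4·(1/2)·(-1071/800) = 4 ; √disc = 2
  v_R = (−(23/20) + 2) / (2·(1/2)) = 17/20 m/s
check:
stop time T_s = (17/20)/1 = 0.8500 s
robot in T_r: 0.8500·0.1500 = 0.1275 m
braking distance = 0.8500²/(2·1.0000) = 0.3613 m
human closes 1.0000·1.0000 = 1.0000 m
residual clearance needed = 0.1200+0.0500+0.0500 = 0.2200 m
sum ≈ 0.1275+0.3613+1.0000+0.2200 ≈ 1.7087 m = S ✓

v_R_max = 17/20 m/s = 0.8500 m/s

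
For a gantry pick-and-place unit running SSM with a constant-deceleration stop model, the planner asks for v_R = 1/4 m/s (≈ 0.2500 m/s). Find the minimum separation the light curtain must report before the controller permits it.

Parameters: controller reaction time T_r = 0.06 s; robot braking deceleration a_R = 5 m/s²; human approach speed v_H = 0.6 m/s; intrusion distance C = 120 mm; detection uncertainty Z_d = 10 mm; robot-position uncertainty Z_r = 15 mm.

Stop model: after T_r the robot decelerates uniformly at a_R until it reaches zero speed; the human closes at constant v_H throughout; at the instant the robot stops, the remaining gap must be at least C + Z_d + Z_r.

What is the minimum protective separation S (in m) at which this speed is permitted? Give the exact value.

S_min = 929/4000 m = 0.2323 m

stop time T_s = (1/4)/5 = 0.0500 s
robot covers v_R·T_r = 0.2500·0.0600 = 0.0150 m before braking
braking distance = 0.2500²/(2·5.0000) = 0.0063 m
person approaches 0.6000·(0.0600+0.0500) = 0.0660 m
margins: 0.1200+0.0100+0.0150 = 0.1450 m
S_min ≈ 0.0150+0.0063+0.0660+0.1450  ⇒  S_min = 929/4000 m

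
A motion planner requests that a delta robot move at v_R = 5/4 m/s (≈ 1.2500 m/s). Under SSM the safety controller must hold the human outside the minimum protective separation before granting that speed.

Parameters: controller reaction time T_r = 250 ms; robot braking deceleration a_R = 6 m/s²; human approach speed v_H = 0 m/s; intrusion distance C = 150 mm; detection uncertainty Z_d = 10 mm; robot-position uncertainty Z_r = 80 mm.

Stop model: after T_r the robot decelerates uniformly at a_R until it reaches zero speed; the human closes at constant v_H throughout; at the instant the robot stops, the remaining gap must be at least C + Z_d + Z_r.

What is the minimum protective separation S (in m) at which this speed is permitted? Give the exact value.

braking lasts T_s = (5/4)/6 = 0.2083 s
robot covers v_R·T_r = 1.2500·0.2500 = 0.3125 m before braking
robot under decel: 1.2500²/(2·6.0000) = 0.1302 m
human closes 0.0000·0.4583 = 0.0000 m
C+Z_d+Z_r = 0.1500+0.0100+0.0800 = 0.2400 m
S_min ≈ 0.3125+0.1302+0.0000+0.2400  ⇒  S_min = 3277/4800 m

S_min = 3277/4800 m = 0.6827 m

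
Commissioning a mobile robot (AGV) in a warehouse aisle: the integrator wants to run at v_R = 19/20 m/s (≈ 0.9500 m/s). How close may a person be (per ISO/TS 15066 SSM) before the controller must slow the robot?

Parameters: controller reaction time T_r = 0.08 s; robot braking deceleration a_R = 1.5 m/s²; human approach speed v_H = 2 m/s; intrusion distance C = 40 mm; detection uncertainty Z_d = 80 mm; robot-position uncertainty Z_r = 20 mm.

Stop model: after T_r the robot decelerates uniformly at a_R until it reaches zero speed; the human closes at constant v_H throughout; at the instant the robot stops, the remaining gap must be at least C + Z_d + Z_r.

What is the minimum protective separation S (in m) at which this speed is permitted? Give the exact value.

S_min = 3887/2000 m = 1.9435 m

T_s = v_R/a_R = (19/20)/(3/2) = 0.6333 s
robot in T_r: 0.9500·0.0800 = 0.0760 m
robot covers 0.9500·0.6333 − ½·1.5000·0.6333² = 0.3008 m while stopping
human over T_r+T_s: 2.0000·(0.0800+0.6333) = 1.4267 m
C+Z_d+Z_r = 0.0400+0.0800+0.0200 = 0.1400 m
S_min ≈ 0.0760+0.3008+1.4267+0.1400  ⇒  S_min = 3887/2000 m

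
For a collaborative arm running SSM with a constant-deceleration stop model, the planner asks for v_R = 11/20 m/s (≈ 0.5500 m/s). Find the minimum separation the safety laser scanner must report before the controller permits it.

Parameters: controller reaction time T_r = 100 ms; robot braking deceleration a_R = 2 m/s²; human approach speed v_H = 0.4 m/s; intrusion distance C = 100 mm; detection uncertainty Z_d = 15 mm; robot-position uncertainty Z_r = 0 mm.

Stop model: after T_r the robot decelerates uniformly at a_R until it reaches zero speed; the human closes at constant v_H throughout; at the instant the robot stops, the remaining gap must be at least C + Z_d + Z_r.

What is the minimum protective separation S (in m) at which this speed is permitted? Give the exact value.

stop time T_s = (11/20)/2 = 0.2750 s
reaction-phase robot travel = 0.5500·0.1000 = 0.0550 m
braking distance = 0.5500²/(2·2.0000) = 0.0756 m
human over T_r+T_s: 0.4000·(0.1000+0.2750) = 0.1500 m
C+Z_d+Z_r = 0.1000+0.0150+0.0000 = 0.1150 m
S_min ≈ 0.0550+0.0756+0.1500+0.1150  ⇒  S_min = 633/1600 m

S_min = 633/1600 m = 0.3956 m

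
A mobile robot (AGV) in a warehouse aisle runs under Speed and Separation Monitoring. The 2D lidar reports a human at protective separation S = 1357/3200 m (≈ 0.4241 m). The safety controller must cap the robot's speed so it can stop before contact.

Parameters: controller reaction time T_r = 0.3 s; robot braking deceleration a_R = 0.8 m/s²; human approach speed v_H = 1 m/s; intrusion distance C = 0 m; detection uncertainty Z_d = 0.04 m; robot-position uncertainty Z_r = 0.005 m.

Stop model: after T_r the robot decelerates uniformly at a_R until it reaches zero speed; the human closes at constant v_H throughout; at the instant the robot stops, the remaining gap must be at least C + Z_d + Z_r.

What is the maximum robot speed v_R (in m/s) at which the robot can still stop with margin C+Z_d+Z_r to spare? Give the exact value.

v_R_max = 1/20 m/s = 0.0500 m/s

quadratic (5/8)·v² + (31/20)·v + (-253/3200) = 0
  disc = (31/20)² − 4·(5/8)·(-253/3200) = 16641/6400 ; √disc = 129/80
  v_R = (−(31/20) + 129/80) / (2·(5/8)) = 1/20 m/s
check:
T_s = v_R/a_R = (1/20)/(4/5) = 0.0625 s
reaction-phase robot travel = 0.0500·0.3000 = 0.0150 m
braking distance = 0.0500²/(2·0.8000) = 0.0016 m
human closes 1.0000·0.3625 = 0.3625 m
margins: 0.0000+0.0400+0.0050 = 0.0450 m
sum ≈ 0.0150+0.0016+0.3625+0.0450 ≈ 0.4241 m = S ✓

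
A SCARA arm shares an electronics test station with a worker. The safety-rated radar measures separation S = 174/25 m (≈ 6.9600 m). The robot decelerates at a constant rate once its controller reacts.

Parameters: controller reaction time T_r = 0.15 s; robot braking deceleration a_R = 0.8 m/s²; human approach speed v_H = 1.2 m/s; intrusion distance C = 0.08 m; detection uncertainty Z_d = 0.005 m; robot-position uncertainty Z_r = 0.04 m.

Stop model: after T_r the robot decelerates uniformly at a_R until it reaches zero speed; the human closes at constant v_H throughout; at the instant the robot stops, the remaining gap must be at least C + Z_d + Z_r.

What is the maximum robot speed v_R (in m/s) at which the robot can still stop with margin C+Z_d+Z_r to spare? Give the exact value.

collect terms ⇒ (5/8)·v_R² + (33/20)·v_R + (-1331/200) = 0
  disc = (33/20)² − 4·(5/8)·(-1331/200) = 484/25 ; √disc = 22/5
  v_R = (−(33/20) + 22/5) / (2·(5/8)) = 11/5 m/s
check:
stop time T_s = (11/5)/(4/5) = 2.7500 s
robot covers v_R·T_r = 2.2000·0.1500 = 0.3300 m before braking
robot under decel: 2.2000²/(2·0.8000) = 3.0250 m
human over T_r+T_s: 1.2000·(0.1500+2.7500) = 3.4800 m
C+Z_d+Z_r = 0.0800+0.0050+0.0400 = 0.1250 m
sum ≈ 0.3300+3.0250+3.4800+0.1250 ≈ 6.9600 m = S ✓

v_R_max = 11/5 m/s = 2.2000 m/s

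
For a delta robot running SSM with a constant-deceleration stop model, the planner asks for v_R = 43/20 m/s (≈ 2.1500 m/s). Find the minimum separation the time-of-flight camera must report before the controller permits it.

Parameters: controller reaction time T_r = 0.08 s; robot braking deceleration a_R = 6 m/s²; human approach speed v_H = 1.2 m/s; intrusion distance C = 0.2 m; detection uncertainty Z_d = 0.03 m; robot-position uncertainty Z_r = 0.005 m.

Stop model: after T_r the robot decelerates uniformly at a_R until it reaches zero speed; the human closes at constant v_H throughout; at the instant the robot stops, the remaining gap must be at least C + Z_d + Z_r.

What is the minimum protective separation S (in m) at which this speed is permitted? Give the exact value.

T_s = v_R/a_R = (43/20)/6 = 0.3583 s
robot covers v_R·T_r = 2.1500·0.0800 = 0.1720 m before braking
robot covers 2.1500·0.3583 − ½·6.0000·0.3583² = 0.3852 m while stopping
human over T_r+T_s: 1.2000·(0.0800+0.3583) = 0.5260 m
C+Z_d+Z_r = 0.2000+0.0300+0.0050 = 0.2350 m
S_min ≈ 0.1720+0.3852+0.5260+0.2350  ⇒  S_min = 31637/24000 m

S_min = 31637/24000 m = 1.3182 m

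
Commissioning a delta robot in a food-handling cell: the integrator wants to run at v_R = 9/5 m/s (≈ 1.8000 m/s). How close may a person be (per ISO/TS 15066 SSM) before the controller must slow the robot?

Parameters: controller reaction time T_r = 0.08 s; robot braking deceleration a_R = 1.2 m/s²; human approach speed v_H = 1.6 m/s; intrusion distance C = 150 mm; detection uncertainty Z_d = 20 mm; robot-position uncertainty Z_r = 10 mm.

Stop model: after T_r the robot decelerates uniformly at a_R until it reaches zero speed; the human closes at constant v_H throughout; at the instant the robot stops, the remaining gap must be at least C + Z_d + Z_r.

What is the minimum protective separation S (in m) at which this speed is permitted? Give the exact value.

braking lasts T_s = (9/5)/(6/5) = 1.5000 s
robot in T_r: 1.8000·0.0800 = 0.1440 m
braking distance = 1.8000²/(2·1.2000) = 1.3500 m
human closes 1.6000·1.5800 = 2.5280 m
C+Z_d+Z_r = 0.1500+0.0200+0.0100 = 0.1800 m
S_min ≈ 0.1440+1.3500+2.5280+0.1800  ⇒  S_min = 2101/500 m

S_min = 2101/500 m = 4.2020 m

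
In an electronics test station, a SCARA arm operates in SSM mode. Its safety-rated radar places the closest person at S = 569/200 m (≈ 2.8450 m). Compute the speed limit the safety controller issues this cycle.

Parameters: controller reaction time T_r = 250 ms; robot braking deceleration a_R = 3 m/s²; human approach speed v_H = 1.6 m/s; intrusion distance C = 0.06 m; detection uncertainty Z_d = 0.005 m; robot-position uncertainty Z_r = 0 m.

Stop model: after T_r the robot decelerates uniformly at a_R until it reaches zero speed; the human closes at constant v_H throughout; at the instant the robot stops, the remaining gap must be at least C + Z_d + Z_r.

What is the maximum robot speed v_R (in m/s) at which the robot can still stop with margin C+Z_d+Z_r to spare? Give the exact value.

v_R_max = 21/10 m/s = 2.1000 m/s

collect terms ⇒ (1/6)·v_R² + (47/60)·v_R + (-119/50) = 0
  disc = (47/60)² − 4·(1/6)·(-119/50) = 7921/3600 ; √disc = 89/60
  v_R = (−(47/60) + 89/60) / (2·(1/6)) = 21/10 m/s
check:
T_s = v_R/a_R = (21/10)/3 = 0.7000 s
robot in T_r: 2.1000·0.2500 = 0.5250 m
braking distance = 2.1000²/(2·3.0000) = 0.7350 m
person approaches 1.6000·(0.2500+0.7000) = 1.5200 m
residual clearance needed = 0.0600+0.0050+0.0000 = 0.0650 m
sum ≈ 0.5250+0.7350+1.5200+0.0650 ≈ 2.8450 m = S ✓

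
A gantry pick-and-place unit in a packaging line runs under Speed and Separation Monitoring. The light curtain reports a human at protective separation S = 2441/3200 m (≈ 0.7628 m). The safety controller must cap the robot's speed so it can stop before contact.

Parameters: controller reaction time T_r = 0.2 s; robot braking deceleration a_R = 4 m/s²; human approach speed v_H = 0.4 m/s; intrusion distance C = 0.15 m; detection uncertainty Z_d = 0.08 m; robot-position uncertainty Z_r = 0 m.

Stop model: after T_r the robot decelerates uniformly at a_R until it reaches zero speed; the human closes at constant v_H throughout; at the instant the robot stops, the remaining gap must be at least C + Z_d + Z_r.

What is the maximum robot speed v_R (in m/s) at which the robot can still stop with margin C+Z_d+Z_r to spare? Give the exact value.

v_R_max = 21/20 m/s = 1.0500 m/s

collect terms ⇒ (1/8)·v_R² + (3/10)·v_R + (-1449/3200) = 0
  disc = (3/10)² − 4·(1/8)·(-1449/3200) = 81/256 ; √disc = 9/16
  v_R = (−(3/10) + 9/16) / (2·(1/8)) = 21/20 m/s
check:
braking lasts T_s = (21/20)/4 = 0.2625 s
robot in T_r: 1.0500·0.2000 = 0.2100 m
robot under decel: 1.0500²/(2·4.0000) = 0.1378 m
human over T_r+T_s: 0.4000·(0.2000+0.2625) = 0.1850 m
residual clearance needed = 0.1500+0.0800+0.0000 = 0.2300 m
sum ≈ 0.2100+0.1378+0.1850+0.2300 ≈ 0.7628 m = S ✓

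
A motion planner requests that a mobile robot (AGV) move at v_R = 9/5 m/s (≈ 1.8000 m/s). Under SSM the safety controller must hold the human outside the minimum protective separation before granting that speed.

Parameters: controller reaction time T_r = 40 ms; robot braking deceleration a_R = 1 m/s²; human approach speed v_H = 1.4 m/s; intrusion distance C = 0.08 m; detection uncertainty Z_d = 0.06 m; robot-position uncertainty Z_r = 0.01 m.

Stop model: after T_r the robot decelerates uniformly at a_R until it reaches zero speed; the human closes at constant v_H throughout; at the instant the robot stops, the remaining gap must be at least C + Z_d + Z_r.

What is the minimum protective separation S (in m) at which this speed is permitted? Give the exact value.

S_min = 2209/500 m = 4.4180 m

braking lasts T_s = (9/5)/1 = 1.8000 s
reaction-phase robot travel = 1.8000·0.0400 = 0.0720 m
robot under decel: 1.8000²/(2·1.0000) = 1.6200 m
person approaches 1.4000·(0.0400+1.8000) = 2.5760 m
residual clearance needed = 0.0800+0.0600+0.0100 = 0.1500 m
S_min ≈ 0.0720+1.6200+2.5760+0.1500  ⇒  S_min = 2209/500 m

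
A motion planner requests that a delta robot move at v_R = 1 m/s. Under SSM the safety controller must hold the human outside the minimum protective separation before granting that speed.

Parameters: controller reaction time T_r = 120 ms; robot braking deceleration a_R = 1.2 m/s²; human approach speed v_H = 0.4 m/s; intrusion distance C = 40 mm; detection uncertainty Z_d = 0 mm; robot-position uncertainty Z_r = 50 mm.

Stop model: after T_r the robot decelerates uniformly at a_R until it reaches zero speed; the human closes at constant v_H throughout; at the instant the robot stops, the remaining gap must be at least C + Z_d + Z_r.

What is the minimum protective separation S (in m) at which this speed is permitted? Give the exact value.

braking lasts T_s = 1/(6/5) = 0.8333 s
robot in T_r: 1.0000·0.1200 = 0.1200 m
robot covers 1.0000·0.8333 − ½·1.2000·0.8333² = 0.4167 m while stopping
human over T_r+T_s: 0.4000·(0.1200+0.8333) = 0.3813 m
C+Z_d+Z_r = 0.0400+0.0000+0.0500 = 0.0900 m
S_min ≈ 0.1200+0.4167+0.3813+0.0900  ⇒  S_min = 126/125 m

S_min = 126/125 m = 1.0080 m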